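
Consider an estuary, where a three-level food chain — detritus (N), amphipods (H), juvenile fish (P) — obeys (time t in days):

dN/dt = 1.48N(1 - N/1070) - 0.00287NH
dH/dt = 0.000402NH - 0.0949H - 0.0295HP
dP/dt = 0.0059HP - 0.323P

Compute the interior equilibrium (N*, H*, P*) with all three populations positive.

From dP/dt = 0: 0.0059H* = 0.323, so H* = 54.7.
From dN/dt = 0: 1.48(1 - N*/1070) = 0.00287·54.7, giving N* = 1070·(1 - 0.106) = 956.
From dH/dt = 0: 0.000402·956 - 0.0949 = 0.0295P*, so P* = 0.29/0.0295 = 9.82.

N* ≈ 956, H* ≈ 54.7, P* ≈ 9.82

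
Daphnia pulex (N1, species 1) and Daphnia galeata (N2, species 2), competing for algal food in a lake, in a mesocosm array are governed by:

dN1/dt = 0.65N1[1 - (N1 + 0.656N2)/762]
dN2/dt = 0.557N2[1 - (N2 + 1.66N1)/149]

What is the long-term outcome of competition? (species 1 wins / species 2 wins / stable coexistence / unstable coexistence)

species 1 excludes species 2

Compare the nullcline intercepts: K1/α12 = 762/0.656 = 1160 > K2 = 149; K2/α21 = 149/1.66 = 89.8 < K1 = 762.
Since the inequalities point opposite ways, species 1 can invade but species 2 cannot.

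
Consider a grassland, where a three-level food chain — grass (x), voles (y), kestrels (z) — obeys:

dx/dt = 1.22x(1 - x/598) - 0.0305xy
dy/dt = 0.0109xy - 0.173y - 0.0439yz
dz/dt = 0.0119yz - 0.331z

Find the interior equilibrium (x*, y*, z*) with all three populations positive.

From dz/dt = 0: 0.0119y* = 0.331, so y* = 27.8.
From dx/dt = 0: 1.22(1 - x*/598) = 0.0305·27.8, giving x* = 598·(1 - 0.695) = 182.
From dy/dt = 0: 0.0109·182 - 0.173 = 0.0439z*, so z* = 1.81/0.0439 = 41.3.

x* ≈ 182, y* ≈ 27.8, z* ≈ 41.3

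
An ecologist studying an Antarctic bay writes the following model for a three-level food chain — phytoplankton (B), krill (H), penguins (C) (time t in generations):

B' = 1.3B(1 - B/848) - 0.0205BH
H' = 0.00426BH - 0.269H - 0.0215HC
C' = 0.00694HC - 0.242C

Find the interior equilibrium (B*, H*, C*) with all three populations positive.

B* ≈ 382, H* ≈ 34.9, C* ≈ 63.1

From dC/dt = 0: 0.00694H* = 0.242, so H* = 34.9.
From dB/dt = 0: 1.3(1 - B*/848) = 0.0205·34.9, giving B* = 848·(1 - 0.55) = 382.
From dH/dt = 0: 0.00426·382 - 0.269 = 0.0215C*, so C* = 1.36/0.0215 = 63.1.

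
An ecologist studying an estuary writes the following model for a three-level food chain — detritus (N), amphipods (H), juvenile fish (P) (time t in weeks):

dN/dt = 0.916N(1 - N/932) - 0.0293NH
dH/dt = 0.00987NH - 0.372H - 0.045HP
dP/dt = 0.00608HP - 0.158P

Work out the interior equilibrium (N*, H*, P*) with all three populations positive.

From dP/dt = 0: 0.00608H* = 0.158, so H* = 26.
From dN/dt = 0: 0.916(1 - N*/932) = 0.0293·26, giving N* = 932·(1 - 0.831) = 157.
From dH/dt = 0: 0.00987·157 - 0.372 = 0.045P*, so P* = 1.18/0.045 = 26.2.

N* ≈ 157, H* ≈ 26, P* ≈ 26.2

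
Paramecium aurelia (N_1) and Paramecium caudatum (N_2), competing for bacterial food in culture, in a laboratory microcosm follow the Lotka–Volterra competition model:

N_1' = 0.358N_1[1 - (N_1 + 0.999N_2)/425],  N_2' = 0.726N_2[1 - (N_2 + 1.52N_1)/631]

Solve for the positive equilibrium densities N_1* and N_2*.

Setting both brackets to zero gives the nullclines N_1 + 0.999N_2 = 425 and 1.52N_1 + N_2 = 631.
Substituting N_2 = 631 - 1.52N_1 into the first: N_1(1 - 0.999·1.52) = 425 - 0.999·631.
So N_1* = -205/-0.518 = 396, and then N_2* = 631 - 1.52·396 = 28.9.

N_1* ≈ 396, N_2* ≈ 28.9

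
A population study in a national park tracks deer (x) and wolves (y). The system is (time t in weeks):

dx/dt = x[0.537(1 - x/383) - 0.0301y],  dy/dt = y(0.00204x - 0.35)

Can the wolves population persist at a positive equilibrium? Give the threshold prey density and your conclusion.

The predator equation gives dy/dt > 0 only when x > 0.35/0.00204 = 172.
Without the predator, x → K = 383. Since 383 > 172, the predator can invade and persist.

Threshold x = 172; K > 172, so yes, the predator persists.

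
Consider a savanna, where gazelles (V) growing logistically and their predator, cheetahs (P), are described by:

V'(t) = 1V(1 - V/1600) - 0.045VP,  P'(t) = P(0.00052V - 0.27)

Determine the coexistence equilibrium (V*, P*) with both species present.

V* ≈ 519, P* ≈ 15

From dP/dt = 0 with P > 0: 0.00052V* = 0.27, so V* = 519.
Substitute into dV/dt = 0: 1(1 - 519/1600) = 0.045P*.
The bracket is 0.675, giving P* = 0.675/0.045 = 15.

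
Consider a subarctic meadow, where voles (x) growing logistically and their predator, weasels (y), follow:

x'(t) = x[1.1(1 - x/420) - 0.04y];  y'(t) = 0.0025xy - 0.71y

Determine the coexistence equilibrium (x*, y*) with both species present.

From dy/dt = 0 with y > 0: 0.0025x* = 0.71, so x* = 284.
Substitute into dx/dt = 0: 1.1(1 - 284/420) = 0.04y*.
The bracket is 0.324, giving y* = 0.356/0.04 = 8.9.

x* ≈ 284, y* ≈ 8.9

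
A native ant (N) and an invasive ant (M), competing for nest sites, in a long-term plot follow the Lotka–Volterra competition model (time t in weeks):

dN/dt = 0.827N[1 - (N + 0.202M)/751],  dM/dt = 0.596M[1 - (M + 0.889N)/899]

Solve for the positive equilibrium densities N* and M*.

N* ≈ 694, M* ≈ 282

Setting both brackets to zero gives the nullclines N + 0.202M = 751 and 0.889N + M = 899.
Substituting M = 899 - 0.889N into the first: N(1 - 0.202·0.889) = 751 - 0.202·899.
So N* = 569/0.82 = 694, and then M* = 899 - 0.889·694 = 282.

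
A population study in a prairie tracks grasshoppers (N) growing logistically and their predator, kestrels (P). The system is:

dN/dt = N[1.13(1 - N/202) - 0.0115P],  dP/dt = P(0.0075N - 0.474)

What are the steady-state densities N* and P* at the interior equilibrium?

N* ≈ 63.2, P* ≈ 67.5

From dP/dt = 0 with P > 0: 0.0075N* = 0.474, so N* = 63.2.
Substitute into dN/dt = 0: 1.13(1 - 63.2/202) = 0.0115P*.
The bracket is 0.687, giving P* = 0.776/0.0115 = 67.5.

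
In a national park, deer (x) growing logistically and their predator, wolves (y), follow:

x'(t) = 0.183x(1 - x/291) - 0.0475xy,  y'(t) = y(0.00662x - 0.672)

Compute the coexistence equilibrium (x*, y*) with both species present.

x* ≈ 102, y* ≈ 2.51

From dy/dt = 0 with y > 0: 0.00662x* = 0.672, so x* = 102.
Substitute into dx/dt = 0: 0.183(1 - 102/291) = 0.0475y*.
The bracket is 0.651, giving y* = 0.119/0.0475 = 2.51.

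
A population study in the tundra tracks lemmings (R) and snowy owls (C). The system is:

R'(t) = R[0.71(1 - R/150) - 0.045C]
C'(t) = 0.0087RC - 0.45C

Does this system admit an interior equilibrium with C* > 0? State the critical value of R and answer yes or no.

The predator equation gives dC/dt > 0 only when R > 0.45/0.0087 = 51.7.
Without the predator, R → K = 150. Since 150 > 51.7, the predator can invade and persist.

Threshold R = 51.7; K > 51.7, so yes, the predator persists.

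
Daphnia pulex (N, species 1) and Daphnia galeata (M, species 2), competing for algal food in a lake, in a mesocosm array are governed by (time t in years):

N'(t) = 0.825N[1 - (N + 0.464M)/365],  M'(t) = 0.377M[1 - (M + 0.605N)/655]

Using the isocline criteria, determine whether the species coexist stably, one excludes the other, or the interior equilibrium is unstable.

Compare the nullcline intercepts: K1/α12 = 365/0.464 = 787 > K2 = 655; K2/α21 = 655/0.605 = 1080 > K1 = 365.
Since both inequalities hold, each species can invade when rare, so the interior equilibrium is stable.

stable coexistence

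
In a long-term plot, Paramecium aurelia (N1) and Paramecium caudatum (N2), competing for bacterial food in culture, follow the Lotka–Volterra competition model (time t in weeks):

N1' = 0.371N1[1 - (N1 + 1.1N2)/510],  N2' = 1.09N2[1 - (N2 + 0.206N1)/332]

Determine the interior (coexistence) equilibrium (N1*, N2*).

Setting both brackets to zero gives the nullclines N1 + 1.1N2 = 510 and 0.206N1 + N2 = 332.
Substituting N2 = 332 - 0.206N1 into the first: N1(1 - 1.1·0.206) = 510 - 1.1·332.
So N1* = 145/0.773 = 187, and then N2* = 332 - 0.206·187 = 293.

N1* ≈ 187, N2* ≈ 293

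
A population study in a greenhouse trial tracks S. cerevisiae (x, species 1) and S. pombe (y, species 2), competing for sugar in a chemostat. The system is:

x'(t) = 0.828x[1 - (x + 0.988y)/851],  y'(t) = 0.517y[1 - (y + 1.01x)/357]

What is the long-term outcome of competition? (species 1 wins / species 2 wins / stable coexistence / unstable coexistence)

species 1 excludes species 2

Compare the nullcline intercepts: K1/α12 = 851/0.988 = 861 > K2 = 357; K2/α21 = 357/1.01 = 353 < K1 = 851.
Since the inequalities point opposite ways, species 1 can invade but species 2 cannot.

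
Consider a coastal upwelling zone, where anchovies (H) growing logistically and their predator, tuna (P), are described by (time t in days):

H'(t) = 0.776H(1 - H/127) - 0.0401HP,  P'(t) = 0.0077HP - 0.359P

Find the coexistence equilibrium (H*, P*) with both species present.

From dP/dt = 0 with P > 0: 0.0077H* = 0.359, so H* = 46.6.
Substitute into dH/dt = 0: 0.776(1 - 46.6/127) = 0.0401P*.
The bracket is 0.633, giving P* = 0.491/0.0401 = 12.2.

H* ≈ 46.6, P* ≈ 12.2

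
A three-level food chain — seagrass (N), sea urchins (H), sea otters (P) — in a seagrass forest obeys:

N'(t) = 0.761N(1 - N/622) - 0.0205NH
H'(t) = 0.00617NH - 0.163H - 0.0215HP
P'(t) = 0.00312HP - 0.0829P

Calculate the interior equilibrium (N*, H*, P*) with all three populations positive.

N* ≈ 177, H* ≈ 26.6, P* ≈ 43.2

From dP/dt = 0: 0.00312H* = 0.0829, so H* = 26.6.
From dN/dt = 0: 0.761(1 - N*/622) = 0.0205·26.6, giving N* = 622·(1 - 0.716) = 177.
From dH/dt = 0: 0.00617·177 - 0.163 = 0.0215P*, so P* = 0.928/0.0215 = 43.2.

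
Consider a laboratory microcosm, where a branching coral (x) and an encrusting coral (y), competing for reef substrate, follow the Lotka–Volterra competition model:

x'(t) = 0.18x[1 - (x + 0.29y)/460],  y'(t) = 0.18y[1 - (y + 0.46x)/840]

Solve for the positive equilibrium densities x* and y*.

x* ≈ 250, y* ≈ 725

Setting both brackets to zero gives the nullclines x + 0.29y = 460 and 0.46x + y = 840.
Substituting y = 840 - 0.46x into the first: x(1 - 0.29·0.46) = 460 - 0.29·840.
So x* = 216/0.867 = 250, and then y* = 840 - 0.46·250 = 725.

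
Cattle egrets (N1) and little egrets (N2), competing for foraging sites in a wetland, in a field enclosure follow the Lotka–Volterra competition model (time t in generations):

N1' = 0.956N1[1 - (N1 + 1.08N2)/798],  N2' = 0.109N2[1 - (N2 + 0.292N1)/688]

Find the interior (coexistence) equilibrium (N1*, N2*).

Setting both brackets to zero gives the nullclines N1 + 1.08N2 = 798 and 0.292N1 + N2 = 688.
Substituting N2 = 688 - 0.292N1 into the first: N1(1 - 1.08·0.292) = 798 - 1.08·688.
So N1* = 55/0.685 = 80.3, and then N2* = 688 - 0.292·80.3 = 665.

N1* ≈ 80.3, N2* ≈ 665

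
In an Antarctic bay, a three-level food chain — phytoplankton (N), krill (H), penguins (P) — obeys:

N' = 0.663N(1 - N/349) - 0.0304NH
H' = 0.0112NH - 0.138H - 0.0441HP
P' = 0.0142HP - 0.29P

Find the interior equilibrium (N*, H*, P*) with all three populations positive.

From dP/dt = 0: 0.0142H* = 0.29, so H* = 20.4.
From dN/dt = 0: 0.663(1 - N*/349) = 0.0304·20.4, giving N* = 349·(1 - 0.936) = 22.2.
From dH/dt = 0: 0.0112·22.2 - 0.138 = 0.0441P*, so P* = 0.111/0.0441 = 2.51.

N* ≈ 22.2, H* ≈ 20.4, P* ≈ 2.51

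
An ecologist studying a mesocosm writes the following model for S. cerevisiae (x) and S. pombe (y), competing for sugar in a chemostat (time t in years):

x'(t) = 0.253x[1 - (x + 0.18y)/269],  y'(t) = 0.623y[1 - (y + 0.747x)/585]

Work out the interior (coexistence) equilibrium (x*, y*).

x* ≈ 189, y* ≈ 444

Setting both brackets to zero gives the nullclines x + 0.18y = 269 and 0.747x + y = 585.
Substituting y = 585 - 0.747x into the first: x(1 - 0.18·0.747) = 269 - 0.18·585.
So x* = 164/0.866 = 189, and then y* = 585 - 0.747·189 = 444.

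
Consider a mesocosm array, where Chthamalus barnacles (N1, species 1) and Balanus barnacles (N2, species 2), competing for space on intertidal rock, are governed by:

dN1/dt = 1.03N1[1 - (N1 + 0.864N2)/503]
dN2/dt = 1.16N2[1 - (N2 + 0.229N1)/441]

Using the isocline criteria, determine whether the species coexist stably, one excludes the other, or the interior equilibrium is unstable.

stable coexistence

Compare the nullcline intercepts: K1/α12 = 503/0.864 = 582 > K2 = 441; K2/α21 = 441/0.229 = 1930 > K1 = 503.
Since both inequalities hold, each species can invade when rare, so the interior equilibrium is stable.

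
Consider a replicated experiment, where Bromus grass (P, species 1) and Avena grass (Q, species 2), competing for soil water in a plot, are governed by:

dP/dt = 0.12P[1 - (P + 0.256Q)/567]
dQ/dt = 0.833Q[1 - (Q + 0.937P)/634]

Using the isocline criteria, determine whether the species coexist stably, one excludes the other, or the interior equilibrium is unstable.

stable coexistence

Compare the nullcline intercepts: K1/α12 = 567/0.256 = 2210 > K2 = 634; K2/α21 = 634/0.937 = 677 > K1 = 567.
Since both inequalities hold, each species can invade when rare, so the interior equilibrium is stable.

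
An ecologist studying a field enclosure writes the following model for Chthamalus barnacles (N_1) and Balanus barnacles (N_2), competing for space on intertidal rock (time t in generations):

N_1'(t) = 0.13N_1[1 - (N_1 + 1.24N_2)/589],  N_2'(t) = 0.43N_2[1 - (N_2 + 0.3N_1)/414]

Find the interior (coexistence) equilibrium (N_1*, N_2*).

Setting both brackets to zero gives the nullclines N_1 + 1.24N_2 = 589 and 0.3N_1 + N_2 = 414.
Substituting N_2 = 414 - 0.3N_1 into the first: N_1(1 - 1.24·0.3) = 589 - 1.24·414.
So N_1* = 75.6/0.628 = 120, and then N_2* = 414 - 0.3·120 = 378.

N_1* ≈ 120, N_2* ≈ 378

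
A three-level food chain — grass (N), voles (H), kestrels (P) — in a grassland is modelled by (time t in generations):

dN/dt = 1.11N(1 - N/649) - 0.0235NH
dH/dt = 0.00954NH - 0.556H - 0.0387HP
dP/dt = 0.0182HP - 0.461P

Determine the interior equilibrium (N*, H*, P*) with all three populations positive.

From dP/dt = 0: 0.0182H* = 0.461, so H* = 25.3.
From dN/dt = 0: 1.11(1 - N*/649) = 0.0235·25.3, giving N* = 649·(1 - 0.536) = 301.
From dH/dt = 0: 0.00954·301 - 0.556 = 0.0387P*, so P* = 2.32/0.0387 = 59.8.

N* ≈ 301, H* ≈ 25.3, P* ≈ 59.8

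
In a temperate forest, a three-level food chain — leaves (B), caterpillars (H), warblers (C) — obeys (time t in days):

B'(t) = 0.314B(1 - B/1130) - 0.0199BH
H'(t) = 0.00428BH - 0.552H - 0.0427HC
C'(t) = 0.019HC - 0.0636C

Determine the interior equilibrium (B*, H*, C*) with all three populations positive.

B* ≈ 890, H* ≈ 3.35, C* ≈ 76.3

From dC/dt = 0: 0.019H* = 0.0636, so H* = 3.35.
From dB/dt = 0: 0.314(1 - B*/1130) = 0.0199·3.35, giving B* = 1130·(1 - 0.212) = 890.
From dH/dt = 0: 0.00428·890 - 0.552 = 0.0427C*, so C* = 3.26/0.0427 = 76.3.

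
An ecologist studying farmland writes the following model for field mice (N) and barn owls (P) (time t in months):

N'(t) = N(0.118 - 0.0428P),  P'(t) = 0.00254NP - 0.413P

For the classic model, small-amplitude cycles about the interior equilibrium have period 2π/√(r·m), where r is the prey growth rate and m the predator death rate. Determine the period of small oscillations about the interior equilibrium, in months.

T ≈ 28.5 months

Here r = 0.118 and m = 0.413, so r·m = 0.0487.
ω = √0.0487 = 0.221 per month, hence T = 2π/ω ≈ 28.5 months.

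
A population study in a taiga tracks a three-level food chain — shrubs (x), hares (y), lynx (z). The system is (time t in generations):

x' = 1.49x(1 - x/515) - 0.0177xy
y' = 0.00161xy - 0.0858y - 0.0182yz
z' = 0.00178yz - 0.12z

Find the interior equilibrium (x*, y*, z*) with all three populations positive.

x* ≈ 103, y* ≈ 67.4, z* ≈ 4.36

From dz/dt = 0: 0.00178y* = 0.12, so y* = 67.4.
From dx/dt = 0: 1.49(1 - x*/515) = 0.0177·67.4, giving x* = 515·(1 - 0.801) = 103.
From dy/dt = 0: 0.00161·103 - 0.0858 = 0.0182z*, so z* = 0.0793/0.0182 = 4.36.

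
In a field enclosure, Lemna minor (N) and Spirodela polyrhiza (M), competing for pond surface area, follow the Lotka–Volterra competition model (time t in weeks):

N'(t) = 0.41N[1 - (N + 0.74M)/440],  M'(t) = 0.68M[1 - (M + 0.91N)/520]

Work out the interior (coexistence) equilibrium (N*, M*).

Setting both brackets to zero gives the nullclines N + 0.74M = 440 and 0.91N + M = 520.
Substituting M = 520 - 0.91N into the first: N(1 - 0.74·0.91) = 440 - 0.74·520.
So N* = 55.2/0.327 = 169, and then M* = 520 - 0.91·169 = 366.

N* ≈ 169, M* ≈ 366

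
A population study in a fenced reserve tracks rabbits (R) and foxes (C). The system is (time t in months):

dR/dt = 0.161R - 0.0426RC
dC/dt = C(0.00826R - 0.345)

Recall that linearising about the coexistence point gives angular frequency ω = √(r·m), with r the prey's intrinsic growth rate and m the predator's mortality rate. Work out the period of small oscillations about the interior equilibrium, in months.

Here r = 0.161 and m = 0.345, so r·m = 0.0555.
ω = √0.0555 = 0.236 per month, hence T = 2π/ω ≈ 26.7 months.

T ≈ 26.7 months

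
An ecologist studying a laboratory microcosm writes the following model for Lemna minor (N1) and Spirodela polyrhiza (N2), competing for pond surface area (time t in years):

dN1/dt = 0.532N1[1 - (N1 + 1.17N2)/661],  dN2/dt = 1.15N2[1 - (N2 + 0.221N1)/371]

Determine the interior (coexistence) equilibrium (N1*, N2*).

Setting both brackets to zero gives the nullclines N1 + 1.17N2 = 661 and 0.221N1 + N2 = 371.
Substituting N2 = 371 - 0.221N1 into the first: N1(1 - 1.17·0.221) = 661 - 1.17·371.
So N1* = 227/0.741 = 306, and then N2* = 371 - 0.221·306 = 303.

N1* ≈ 306, N2* ≈ 303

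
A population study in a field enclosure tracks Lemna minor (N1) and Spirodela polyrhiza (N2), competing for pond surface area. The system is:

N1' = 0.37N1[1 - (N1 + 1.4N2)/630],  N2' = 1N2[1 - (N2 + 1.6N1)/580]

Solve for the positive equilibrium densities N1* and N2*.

N1* ≈ 147, N2* ≈ 345

Setting both brackets to zero gives the nullclines N1 + 1.4N2 = 630 and 1.6N1 + N2 = 580.
Substituting N2 = 580 - 1.6N1 into the first: N1(1 - 1.4·1.6) = 630 - 1.4·580.
So N1* = -182/-1.24 = 147, and then N2* = 580 - 1.6·147 = 345.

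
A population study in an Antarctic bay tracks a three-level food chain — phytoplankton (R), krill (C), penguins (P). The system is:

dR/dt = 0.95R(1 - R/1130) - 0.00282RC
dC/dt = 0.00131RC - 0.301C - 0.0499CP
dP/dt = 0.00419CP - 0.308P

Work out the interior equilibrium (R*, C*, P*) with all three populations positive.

R* ≈ 883, C* ≈ 73.5, P* ≈ 17.2

From dP/dt = 0: 0.00419C* = 0.308, so C* = 73.5.
From dR/dt = 0: 0.95(1 - R*/1130) = 0.00282·73.5, giving R* = 1130·(1 - 0.218) = 883.
From dC/dt = 0: 0.00131·883 - 0.301 = 0.0499P*, so P* = 0.856/0.0499 = 17.2.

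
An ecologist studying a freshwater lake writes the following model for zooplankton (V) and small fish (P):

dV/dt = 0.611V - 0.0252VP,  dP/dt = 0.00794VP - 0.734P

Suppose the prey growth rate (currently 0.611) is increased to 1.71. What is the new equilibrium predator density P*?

P* ≈ 67.9

At the interior fixed point, setting dV/dt = 0 with V > 0 fixes P* = (prey growth rate)/(VP coefficient) — independent of the other coefficients.
With the change, P* = 1.71/0.0252 = 67.9; it rises from 24.2.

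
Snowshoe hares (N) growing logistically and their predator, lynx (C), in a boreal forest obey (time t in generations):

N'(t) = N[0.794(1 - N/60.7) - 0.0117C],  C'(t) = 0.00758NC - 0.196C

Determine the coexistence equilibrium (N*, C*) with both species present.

From dC/dt = 0 with C > 0: 0.00758N* = 0.196, so N* = 25.9.
Substitute into dN/dt = 0: 0.794(1 - 25.9/60.7) = 0.0117C*.
The bracket is 0.574, giving C* = 0.456/0.0117 = 39.

N* ≈ 25.9, C* ≈ 39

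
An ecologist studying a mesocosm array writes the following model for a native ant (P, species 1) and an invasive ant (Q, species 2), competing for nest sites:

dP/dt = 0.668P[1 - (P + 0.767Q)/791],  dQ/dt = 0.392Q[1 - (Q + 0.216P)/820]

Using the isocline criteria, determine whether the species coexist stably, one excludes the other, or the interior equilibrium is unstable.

Compare the nullcline intercepts: K1/α12 = 791/0.767 = 1030 > K2 = 820; K2/α21 = 820/0.216 = 3800 > K1 = 791.
Since both inequalities hold, each species can invade when rare, so the interior equilibrium is stable.

stable coexistence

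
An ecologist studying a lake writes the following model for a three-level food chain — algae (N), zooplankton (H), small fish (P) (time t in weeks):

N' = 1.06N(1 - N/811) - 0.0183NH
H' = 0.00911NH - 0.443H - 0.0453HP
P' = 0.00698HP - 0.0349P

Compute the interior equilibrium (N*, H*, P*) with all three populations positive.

From dP/dt = 0: 0.00698H* = 0.0349, so H* = 5.
From dN/dt = 0: 1.06(1 - N*/811) = 0.0183·5, giving N* = 811·(1 - 0.0863) = 741.
From dH/dt = 0: 0.00911·741 - 0.443 = 0.0453P*, so P* = 6.31/0.0453 = 139.

N* ≈ 741, H* ≈ 5, P* ≈ 139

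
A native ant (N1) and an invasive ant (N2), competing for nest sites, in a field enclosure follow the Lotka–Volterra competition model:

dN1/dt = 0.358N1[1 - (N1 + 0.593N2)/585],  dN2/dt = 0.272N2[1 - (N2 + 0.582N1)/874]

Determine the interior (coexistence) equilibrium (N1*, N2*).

N1* ≈ 102, N2* ≈ 815

Setting both brackets to zero gives the nullclines N1 + 0.593N2 = 585 and 0.582N1 + N2 = 874.
Substituting N2 = 874 - 0.582N1 into the first: N1(1 - 0.593·0.582) = 585 - 0.593·874.
So N1* = 66.7/0.655 = 102, and then N2* = 874 - 0.582·102 = 815.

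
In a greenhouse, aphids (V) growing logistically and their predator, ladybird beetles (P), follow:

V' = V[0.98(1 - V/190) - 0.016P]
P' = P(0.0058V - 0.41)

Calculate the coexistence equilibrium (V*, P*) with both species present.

From dP/dt = 0 with P > 0: 0.0058V* = 0.41, so V* = 70.7.
Substitute into dV/dt = 0: 0.98(1 - 70.7/190) = 0.016P*.
The bracket is 0.628, giving P* = 0.615/0.016 = 38.5.

V* ≈ 70.7, P* ≈ 38.5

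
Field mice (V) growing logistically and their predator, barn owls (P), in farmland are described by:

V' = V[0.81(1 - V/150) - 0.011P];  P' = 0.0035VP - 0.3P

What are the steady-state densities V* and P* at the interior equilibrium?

From dP/dt = 0 with P > 0: 0.0035V* = 0.3, so V* = 85.7.
Substitute into dV/dt = 0: 0.81(1 - 85.7/150) = 0.011P*.
The bracket is 0.429, giving P* = 0.347/0.011 = 31.6.

V* ≈ 85.7, P* ≈ 31.6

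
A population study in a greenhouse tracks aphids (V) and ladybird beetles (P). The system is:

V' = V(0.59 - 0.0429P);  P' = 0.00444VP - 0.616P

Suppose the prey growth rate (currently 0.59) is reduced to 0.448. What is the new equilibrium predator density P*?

P* ≈ 10.4

At the interior fixed point, setting dV/dt = 0 with V > 0 fixes P* = (prey growth rate)/(VP coefficient) — independent of the other coefficients.
With the change, P* = 0.448/0.0429 = 10.4; it falls from 13.8.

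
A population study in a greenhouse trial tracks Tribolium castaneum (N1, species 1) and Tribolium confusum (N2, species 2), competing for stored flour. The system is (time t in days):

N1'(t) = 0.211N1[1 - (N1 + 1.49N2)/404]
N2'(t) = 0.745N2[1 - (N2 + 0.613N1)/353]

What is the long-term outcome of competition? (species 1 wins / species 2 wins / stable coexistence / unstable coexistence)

Compare the nullcline intercepts: K1/α12 = 404/1.49 = 271 < K2 = 353; K2/α21 = 353/0.613 = 576 > K1 = 404.
Since the inequalities point opposite ways, species 2 can invade but species 1 cannot.

species 2 excludes species 1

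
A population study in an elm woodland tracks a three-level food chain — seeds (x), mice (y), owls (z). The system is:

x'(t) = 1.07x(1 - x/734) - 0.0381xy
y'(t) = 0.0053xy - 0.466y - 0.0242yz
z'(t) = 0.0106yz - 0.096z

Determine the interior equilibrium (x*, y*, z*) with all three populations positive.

x* ≈ 497, y* ≈ 9.06, z* ≈ 89.7

From dz/dt = 0: 0.0106y* = 0.096, so y* = 9.06.
From dx/dt = 0: 1.07(1 - x*/734) = 0.0381·9.06, giving x* = 734·(1 - 0.322) = 497.
From dy/dt = 0: 0.0053·497 - 0.466 = 0.0242z*, so z* = 2.17/0.0242 = 89.7.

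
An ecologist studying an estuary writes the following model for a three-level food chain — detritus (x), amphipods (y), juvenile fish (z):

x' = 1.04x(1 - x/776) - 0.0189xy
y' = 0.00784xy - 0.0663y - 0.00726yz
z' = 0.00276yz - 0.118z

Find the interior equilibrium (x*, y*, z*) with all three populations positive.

From dz/dt = 0: 0.00276y* = 0.118, so y* = 42.8.
From dx/dt = 0: 1.04(1 - x*/776) = 0.0189·42.8, giving x* = 776·(1 - 0.777) = 173.
From dy/dt = 0: 0.00784·173 - 0.0663 = 0.00726z*, so z* = 1.29/0.00726 = 178.

x* ≈ 173, y* ≈ 42.8, z* ≈ 178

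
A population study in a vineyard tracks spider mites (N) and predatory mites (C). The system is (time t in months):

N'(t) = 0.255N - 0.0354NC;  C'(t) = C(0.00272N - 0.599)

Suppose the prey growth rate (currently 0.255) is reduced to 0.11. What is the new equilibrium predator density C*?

At the interior fixed point, setting dN/dt = 0 with N > 0 fixes C* = (prey growth rate)/(NC coefficient) — independent of the other coefficients.
With the change, C* = 0.11/0.0354 = 3.11; it falls from 7.2.

C* ≈ 3.11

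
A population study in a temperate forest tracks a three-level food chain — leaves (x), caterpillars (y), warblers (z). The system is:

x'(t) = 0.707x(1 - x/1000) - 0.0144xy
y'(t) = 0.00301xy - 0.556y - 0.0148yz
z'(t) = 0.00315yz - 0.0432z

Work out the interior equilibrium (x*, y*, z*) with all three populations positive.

From dz/dt = 0: 0.00315y* = 0.0432, so y* = 13.7.
From dx/dt = 0: 0.707(1 - x*/1000) = 0.0144·13.7, giving x* = 1000·(1 - 0.279) = 721.
From dy/dt = 0: 0.00301·721 - 0.556 = 0.0148z*, so z* = 1.61/0.0148 = 109.

x* ≈ 721, y* ≈ 13.7, z* ≈ 109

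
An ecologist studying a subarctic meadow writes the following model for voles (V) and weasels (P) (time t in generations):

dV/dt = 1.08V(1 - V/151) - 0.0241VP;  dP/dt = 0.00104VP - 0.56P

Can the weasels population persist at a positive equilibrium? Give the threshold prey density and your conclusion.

The predator equation gives dP/dt > 0 only when V > 0.56/0.00104 = 538.
Without the predator, V → K = 151. Since 151 < 538, the predator cannot invade.

Threshold V = 538; K < 538, so no, the predator goes extinct.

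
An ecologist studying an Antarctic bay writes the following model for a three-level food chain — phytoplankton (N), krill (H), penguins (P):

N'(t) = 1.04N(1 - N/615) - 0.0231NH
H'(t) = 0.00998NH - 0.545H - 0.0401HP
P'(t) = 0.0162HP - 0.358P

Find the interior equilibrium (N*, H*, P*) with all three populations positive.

From dP/dt = 0: 0.0162H* = 0.358, so H* = 22.1.
From dN/dt = 0: 1.04(1 - N*/615) = 0.0231·22.1, giving N* = 615·(1 - 0.491) = 313.
From dH/dt = 0: 0.00998·313 - 0.545 = 0.0401P*, so P* = 2.58/0.0401 = 64.3.

N* ≈ 313, H* ≈ 22.1, P* ≈ 64.3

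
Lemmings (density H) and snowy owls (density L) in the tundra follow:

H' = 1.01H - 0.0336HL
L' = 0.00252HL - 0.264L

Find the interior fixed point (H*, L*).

H* ≈ 105, L* ≈ 30.1

Set dL/dt = 0 with L > 0: 0.00252H - 0.264 = 0, so H* = 0.264/0.00252 = 105.
Set dH/dt = 0 with H > 0: 1.01 - 0.0336L = 0, so L* = 1.01/0.0336 = 30.1.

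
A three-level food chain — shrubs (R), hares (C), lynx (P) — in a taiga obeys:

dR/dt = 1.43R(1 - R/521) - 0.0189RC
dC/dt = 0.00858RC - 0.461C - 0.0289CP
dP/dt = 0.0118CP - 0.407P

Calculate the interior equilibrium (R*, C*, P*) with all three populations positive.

R* ≈ 283, C* ≈ 34.5, P* ≈ 68.2

From dP/dt = 0: 0.0118C* = 0.407, so C* = 34.5.
From dR/dt = 0: 1.43(1 - R*/521) = 0.0189·34.5, giving R* = 521·(1 - 0.456) = 283.
From dC/dt = 0: 0.00858·283 - 0.461 = 0.0289P*, so P* = 1.97/0.0289 = 68.2.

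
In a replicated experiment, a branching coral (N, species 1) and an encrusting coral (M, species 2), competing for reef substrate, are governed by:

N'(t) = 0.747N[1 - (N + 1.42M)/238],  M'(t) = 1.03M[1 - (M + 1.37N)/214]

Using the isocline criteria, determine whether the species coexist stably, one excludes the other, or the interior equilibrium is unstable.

unstable coexistence (outcome depends on initial conditions)

Compare the nullcline intercepts: K1/α12 = 238/1.42 = 168 < K2 = 214; K2/α21 = 214/1.37 = 156 < K1 = 238.
Since both are reversed, neither can invade when rare; the interior point is a saddle.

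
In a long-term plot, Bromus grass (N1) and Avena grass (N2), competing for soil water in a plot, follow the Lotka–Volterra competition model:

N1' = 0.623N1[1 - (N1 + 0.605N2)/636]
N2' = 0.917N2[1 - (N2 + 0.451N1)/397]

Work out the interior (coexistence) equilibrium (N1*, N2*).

Setting both brackets to zero gives the nullclines N1 + 0.605N2 = 636 and 0.451N1 + N2 = 397.
Substituting N2 = 397 - 0.451N1 into the first: N1(1 - 0.605·0.451) = 636 - 0.605·397.
So N1* = 396/0.727 = 544, and then N2* = 397 - 0.451·544 = 152.

N1* ≈ 544, N2* ≈ 152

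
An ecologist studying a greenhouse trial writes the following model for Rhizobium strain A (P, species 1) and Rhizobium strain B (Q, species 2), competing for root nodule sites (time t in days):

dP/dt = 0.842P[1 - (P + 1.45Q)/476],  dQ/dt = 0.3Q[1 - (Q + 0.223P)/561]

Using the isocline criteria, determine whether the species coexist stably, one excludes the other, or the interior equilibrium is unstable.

species 2 excludes species 1

Compare the nullcline intercepts: K1/α12 = 476/1.45 = 328 < K2 = 561; K2/α21 = 561/0.223 = 2520 > K1 = 476.
Since the inequalities point opposite ways, species 2 can invade but species 1 cannot.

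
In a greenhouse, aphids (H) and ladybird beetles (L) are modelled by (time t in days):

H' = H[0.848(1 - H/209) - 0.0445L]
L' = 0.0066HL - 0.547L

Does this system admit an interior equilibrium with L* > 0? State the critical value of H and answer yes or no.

The predator equation gives dL/dt > 0 only when H > 0.547/0.0066 = 82.9.
Without the predator, H → K = 209. Since 209 > 82.9, the predator can invade and persist.

Threshold H = 82.9; K > 82.9, so yes, the predator persists.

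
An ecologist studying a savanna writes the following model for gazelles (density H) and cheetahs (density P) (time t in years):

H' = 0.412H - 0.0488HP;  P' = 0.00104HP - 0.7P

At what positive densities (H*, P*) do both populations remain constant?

H* ≈ 673, P* ≈ 8.44

Set dP/dt = 0 with P > 0: 0.00104H - 0.7 = 0, so H* = 0.7/0.00104 = 673.
Set dH/dt = 0 with H > 0: 0.412 - 0.0488P = 0, so P* = 0.412/0.0488 = 8.44.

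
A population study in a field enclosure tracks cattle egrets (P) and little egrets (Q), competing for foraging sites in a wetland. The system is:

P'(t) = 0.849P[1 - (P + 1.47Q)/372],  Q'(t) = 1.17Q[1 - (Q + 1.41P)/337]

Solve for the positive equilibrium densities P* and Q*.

P* ≈ 115, Q* ≈ 175

Setting both brackets to zero gives the nullclines P + 1.47Q = 372 and 1.41P + Q = 337.
Substituting Q = 337 - 1.41P into the first: P(1 - 1.47·1.41) = 372 - 1.47·337.
So P* = -123/-1.07 = 115, and then Q* = 337 - 1.41·115 = 175.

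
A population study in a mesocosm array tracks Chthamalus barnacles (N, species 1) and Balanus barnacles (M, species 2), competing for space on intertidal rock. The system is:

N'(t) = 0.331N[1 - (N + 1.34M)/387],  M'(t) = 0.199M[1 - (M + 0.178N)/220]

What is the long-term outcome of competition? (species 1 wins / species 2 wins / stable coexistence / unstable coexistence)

stable coexistence

Compare the nullcline intercepts: K1/α12 = 387/1.34 = 289 > K2 = 220; K2/α21 = 220/0.178 = 1240 > K1 = 387.
Since both inequalities hold, each species can invade when rare, so the interior equilibrium is stable.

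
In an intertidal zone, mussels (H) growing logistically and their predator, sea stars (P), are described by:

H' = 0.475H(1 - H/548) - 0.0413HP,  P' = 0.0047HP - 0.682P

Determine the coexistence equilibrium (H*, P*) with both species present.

From dP/dt = 0 with P > 0: 0.0047H* = 0.682, so H* = 145.
Substitute into dH/dt = 0: 0.475(1 - 145/548) = 0.0413P*.
The bracket is 0.735, giving P* = 0.349/0.0413 = 8.46.

H* ≈ 145, P* ≈ 8.46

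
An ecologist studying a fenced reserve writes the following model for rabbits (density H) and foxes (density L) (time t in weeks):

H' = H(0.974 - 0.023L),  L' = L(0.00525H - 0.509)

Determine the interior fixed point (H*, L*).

H* ≈ 97, L* ≈ 42.3

Set dL/dt = 0 with L > 0: 0.00525H - 0.509 = 0, so H* = 0.509/0.00525 = 97.
Set dH/dt = 0 with H > 0: 0.974 - 0.023L = 0, so L* = 0.974/0.023 = 42.3.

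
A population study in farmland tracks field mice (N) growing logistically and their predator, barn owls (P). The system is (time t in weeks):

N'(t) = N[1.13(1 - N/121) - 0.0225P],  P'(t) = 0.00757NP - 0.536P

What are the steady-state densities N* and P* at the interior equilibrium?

From dP/dt = 0 with P > 0: 0.00757N* = 0.536, so N* = 70.8.
Substitute into dN/dt = 0: 1.13(1 - 70.8/121) = 0.0225P*.
The bracket is 0.415, giving P* = 0.469/0.0225 = 20.8.

N* ≈ 70.8, P* ≈ 20.8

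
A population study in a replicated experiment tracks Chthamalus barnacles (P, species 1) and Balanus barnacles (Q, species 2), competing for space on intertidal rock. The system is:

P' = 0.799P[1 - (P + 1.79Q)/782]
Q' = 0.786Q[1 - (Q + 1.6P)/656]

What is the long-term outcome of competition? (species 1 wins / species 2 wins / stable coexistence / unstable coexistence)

Compare the nullcline intercepts: K1/α12 = 782/1.79 = 437 < K2 = 656; K2/α21 = 656/1.6 = 410 < K1 = 782.
Since both are reversed, neither can invade when rare; the interior point is a saddle.

unstable coexistence (outcome depends on initial conditions)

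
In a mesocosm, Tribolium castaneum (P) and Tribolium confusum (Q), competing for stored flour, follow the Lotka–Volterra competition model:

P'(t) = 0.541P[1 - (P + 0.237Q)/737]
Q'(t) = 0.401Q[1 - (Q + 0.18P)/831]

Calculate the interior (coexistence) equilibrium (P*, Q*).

Setting both brackets to zero gives the nullclines P + 0.237Q = 737 and 0.18P + Q = 831.
Substituting Q = 831 - 0.18P into the first: P(1 - 0.237·0.18) = 737 - 0.237·831.
So P* = 540/0.957 = 564, and then Q* = 831 - 0.18·564 = 729.

P* ≈ 564, Q* ≈ 729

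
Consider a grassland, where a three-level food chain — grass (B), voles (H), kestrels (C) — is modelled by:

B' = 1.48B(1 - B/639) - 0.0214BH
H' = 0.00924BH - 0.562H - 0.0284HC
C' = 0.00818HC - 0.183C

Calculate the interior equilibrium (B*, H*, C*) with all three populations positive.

From dC/dt = 0: 0.00818H* = 0.183, so H* = 22.4.
From dB/dt = 0: 1.48(1 - B*/639) = 0.0214·22.4, giving B* = 639·(1 - 0.323) = 432.
From dH/dt = 0: 0.00924·432 - 0.562 = 0.0284C*, so C* = 3.43/0.0284 = 121.

B* ≈ 432, H* ≈ 22.4, C* ≈ 121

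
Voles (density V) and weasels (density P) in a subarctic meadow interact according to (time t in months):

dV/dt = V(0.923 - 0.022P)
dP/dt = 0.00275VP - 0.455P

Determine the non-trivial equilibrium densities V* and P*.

V* ≈ 165, P* ≈ 42

Set dP/dt = 0 with P > 0: 0.00275V - 0.455 = 0, so V* = 0.455/0.00275 = 165.
Set dV/dt = 0 with V > 0: 0.923 - 0.022P = 0, so P* = 0.923/0.022 = 42.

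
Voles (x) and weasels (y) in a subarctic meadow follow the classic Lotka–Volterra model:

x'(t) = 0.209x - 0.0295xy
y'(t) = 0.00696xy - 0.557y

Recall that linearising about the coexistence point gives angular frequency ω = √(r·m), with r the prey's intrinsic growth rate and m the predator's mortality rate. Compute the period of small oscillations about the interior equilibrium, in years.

Here r = 0.209 and m = 0.557, so r·m = 0.116.
ω = √0.116 = 0.341 per year, hence T = 2π/ω ≈ 18.4 years.

T ≈ 18.4 years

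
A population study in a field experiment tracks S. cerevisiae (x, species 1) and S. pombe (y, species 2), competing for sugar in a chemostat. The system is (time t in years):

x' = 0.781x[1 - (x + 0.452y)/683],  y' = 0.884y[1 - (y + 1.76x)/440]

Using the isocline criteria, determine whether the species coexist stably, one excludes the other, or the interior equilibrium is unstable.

Compare the nullcline intercepts: K1/α12 = 683/0.452 = 1510 > K2 = 440; K2/α21 = 440/1.76 = 250 < K1 = 683.
Since the inequalities point opposite ways, species 1 can invade but species 2 cannot.

species 1 excludes species 2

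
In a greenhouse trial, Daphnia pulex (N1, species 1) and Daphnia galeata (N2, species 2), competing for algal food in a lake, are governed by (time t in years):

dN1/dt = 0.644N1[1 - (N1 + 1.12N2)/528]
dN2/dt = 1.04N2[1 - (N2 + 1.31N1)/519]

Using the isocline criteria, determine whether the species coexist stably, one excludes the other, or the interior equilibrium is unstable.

unstable coexistence (outcome depends on initial conditions)

Compare the nullcline intercepts: K1/α12 = 528/1.12 = 471 < K2 = 519; K2/α21 = 519/1.31 = 396 < K1 = 528.
Since both are reversed, neither can invade when rare; the interior point is a saddle.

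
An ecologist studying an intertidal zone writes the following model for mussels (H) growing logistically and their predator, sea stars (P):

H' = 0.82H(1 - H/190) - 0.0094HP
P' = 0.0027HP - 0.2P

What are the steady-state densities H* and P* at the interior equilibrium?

H* ≈ 74.1, P* ≈ 53.2

From dP/dt = 0 with P > 0: 0.0027H* = 0.2, so H* = 74.1.
Substitute into dH/dt = 0: 0.82(1 - 74.1/190) = 0.0094P*.
The bracket is 0.61, giving P* = 0.5/0.0094 = 53.2.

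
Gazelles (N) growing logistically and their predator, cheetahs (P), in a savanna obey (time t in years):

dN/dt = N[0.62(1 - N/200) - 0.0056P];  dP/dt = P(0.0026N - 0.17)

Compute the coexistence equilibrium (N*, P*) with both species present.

From dP/dt = 0 with P > 0: 0.0026N* = 0.17, so N* = 65.4.
Substitute into dN/dt = 0: 0.62(1 - 65.4/200) = 0.0056P*.
The bracket is 0.673, giving P* = 0.417/0.0056 = 74.5.

N* ≈ 65.4, P* ≈ 74.5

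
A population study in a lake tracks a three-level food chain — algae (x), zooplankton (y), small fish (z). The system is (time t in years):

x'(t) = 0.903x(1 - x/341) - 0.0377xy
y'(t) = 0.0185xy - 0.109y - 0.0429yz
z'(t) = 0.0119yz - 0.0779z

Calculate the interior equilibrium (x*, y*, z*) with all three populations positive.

x* ≈ 248, y* ≈ 6.55, z* ≈ 104

From dz/dt = 0: 0.0119y* = 0.0779, so y* = 6.55.
From dx/dt = 0: 0.903(1 - x*/341) = 0.0377·6.55, giving x* = 341·(1 - 0.273) = 248.
From dy/dt = 0: 0.0185·248 - 0.109 = 0.0429z*, so z* = 4.48/0.0429 = 104.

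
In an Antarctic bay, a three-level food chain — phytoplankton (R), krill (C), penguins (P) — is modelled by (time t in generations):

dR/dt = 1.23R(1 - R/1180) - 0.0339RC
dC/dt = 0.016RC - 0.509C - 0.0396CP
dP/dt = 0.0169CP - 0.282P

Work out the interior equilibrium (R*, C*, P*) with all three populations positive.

R* ≈ 637, C* ≈ 16.7, P* ≈ 245

From dP/dt = 0: 0.0169C* = 0.282, so C* = 16.7.
From dR/dt = 0: 1.23(1 - R*/1180) = 0.0339·16.7, giving R* = 1180·(1 - 0.46) = 637.
From dC/dt = 0: 0.016·637 - 0.509 = 0.0396P*, so P* = 9.69/0.0396 = 245.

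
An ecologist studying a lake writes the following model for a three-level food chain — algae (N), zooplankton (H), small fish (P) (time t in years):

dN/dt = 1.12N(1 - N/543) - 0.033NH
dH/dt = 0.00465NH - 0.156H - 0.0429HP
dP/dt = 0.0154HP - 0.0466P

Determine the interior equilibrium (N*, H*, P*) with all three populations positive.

N* ≈ 495, H* ≈ 3.03, P* ≈ 50

From dP/dt = 0: 0.0154H* = 0.0466, so H* = 3.03.
From dN/dt = 0: 1.12(1 - N*/543) = 0.033·3.03, giving N* = 543·(1 - 0.0892) = 495.
From dH/dt = 0: 0.00465·495 - 0.156 = 0.0429P*, so P* = 2.14/0.0429 = 50.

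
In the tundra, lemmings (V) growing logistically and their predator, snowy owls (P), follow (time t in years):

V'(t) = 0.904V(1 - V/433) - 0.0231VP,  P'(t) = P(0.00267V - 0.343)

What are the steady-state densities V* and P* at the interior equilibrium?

From dP/dt = 0 with P > 0: 0.00267V* = 0.343, so V* = 128.
Substitute into dV/dt = 0: 0.904(1 - 128/433) = 0.0231P*.
The bracket is 0.703, giving P* = 0.636/0.0231 = 27.5.

V* ≈ 128, P* ≈ 27.5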